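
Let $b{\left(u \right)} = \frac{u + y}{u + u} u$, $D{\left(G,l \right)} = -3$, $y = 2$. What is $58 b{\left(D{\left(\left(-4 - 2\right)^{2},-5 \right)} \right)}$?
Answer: $-29$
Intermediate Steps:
$b{\left(u \right)} = 1 + \frac{u}{2}$ ($b{\left(u \right)} = \frac{u + 2}{u + u} u = \frac{2 + u}{2 u} u = 1 + \frac{u}{2}$)
$58 b{\left(D{\left(\left(-4 - 2\right)^{2},-5 \right)} \right)} = 58 \left(1 + \frac{1}{2} \left(-3\right)\right) = 58 \left(1 - \frac{3}{2}\right) = 58 \left(- \frac{1}{2}\right) = -29$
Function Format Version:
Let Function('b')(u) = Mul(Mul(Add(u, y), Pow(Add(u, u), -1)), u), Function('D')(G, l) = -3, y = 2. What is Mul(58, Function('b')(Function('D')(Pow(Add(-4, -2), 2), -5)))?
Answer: -29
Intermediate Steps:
Function('b')(u) = Add(1, Mul(Rational(1, 2), u)) (Function('b')(u) = Mul(Mul(Add(u, 2), Pow(Add(u, u), -1)), u) = Mul(Mul(Add(2, u), Pow(Mul(2, u), -1)), u) = Mul(Mul(Add(2, u), Mul(Rational(1, 2), Pow(u, -1))), u) = Mul(Mul(Rational(1, 2), Pow(u, -1), Add(2, u)), u) = Add(1, Mul(Rational(1, 2), u)))
Mul(58, Function('b')(Function('D')(Pow(Add(-4, -2), 2), -5))) = Mul(58, Add(1, Mul(Rational(1, 2), -3))) = Mul(58, Add(1, Rational(-3, 2))) = Mul(58, Rational(-1, 2)) = -29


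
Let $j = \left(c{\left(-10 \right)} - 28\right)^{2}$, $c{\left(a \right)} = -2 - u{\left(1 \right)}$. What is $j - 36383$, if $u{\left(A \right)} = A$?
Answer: $-35422$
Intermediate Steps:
$c{\left(a \right)} = -3$ ($c{\left(a \right)} = -2 - 1 = -3$)
$j = 961$ ($j = \left(-3 - 28\right)^{2} = \left(-31\right)^{2} = 961$)
$j - 36383 = 961 - 36383 = -35422$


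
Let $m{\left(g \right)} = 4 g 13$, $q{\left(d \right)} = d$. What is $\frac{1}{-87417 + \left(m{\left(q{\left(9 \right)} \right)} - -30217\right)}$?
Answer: $- \frac{1}{56732} \approx -1.7627 \cdot 10^{-5}$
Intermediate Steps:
$m{\left(g \right)} = 52 g$
$\frac{1}{-87417 + \left(m{\left(q{\left(9 \right)} \right)} - -30217\right)} = \frac{1}{-87417 + \left(52 \cdot 9 - -30217\right)} = \frac{1}{-87417 + \left(468 + 30217\right)} = \frac{1}{-87417 + 30685} = \frac{1}{-56732} = - \frac{1}{56732}$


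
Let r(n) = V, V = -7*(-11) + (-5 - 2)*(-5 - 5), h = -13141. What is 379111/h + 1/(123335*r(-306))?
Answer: -404316194062/14014679385 ≈ -28.849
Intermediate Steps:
V = 147 (V = 77 - 7*(-10) = 77 + 70 = 147)
r(n) = 147
379111/h + 1/(123335*r(-306)) = 379111/(-13141) + 1/(123335*147) = 379111*(-1/13141) + (1/123335)*(1/147) = -379111/13141 + 1/18130245 = -404316194062/14014679385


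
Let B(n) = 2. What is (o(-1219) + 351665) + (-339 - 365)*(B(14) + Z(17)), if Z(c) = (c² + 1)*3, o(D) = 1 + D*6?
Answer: -269536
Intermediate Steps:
o(D) = 1 + 6*D
Z(c) = 3 + 3*c² (Z(c) = (1 + c²)*3 = 3 + 3*c²)
(o(-1219) + 351665) + (-339 - 365)*(B(14) + Z(17)) = ((1 + 6*(-1219)) + 351665) + (-339 - 365)*(2 + (3 + 3*17²)) = ((1 - 7314) + 351665) - 704*(2 + (3 + 3*289)) = (-7313 + 351665) - 704*(2 + (3 + 867)) = 344352 - 704*(2 + 870) = 344352 - 704*872 = 344352 - 613888 = -269536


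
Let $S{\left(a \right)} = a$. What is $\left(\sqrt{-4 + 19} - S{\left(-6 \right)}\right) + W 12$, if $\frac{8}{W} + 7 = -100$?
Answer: $\frac{546}{107} + \sqrt{15} \approx 8.9758$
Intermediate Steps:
$W = - \frac{8}{107}$ ($W = \frac{8}{-7 - 100} = \frac{8}{-107} = 8 \left(- \frac{1}{107}\right) = - \frac{8}{107} \approx -0.074766$)
$\left(\sqrt{-4 + 19} - S{\left(-6 \right)}\right) + W 12 = \left(\sqrt{-4 + 19} - -6\right) - \frac{96}{107} = \left(\sqrt{15} + 6\right) - \frac{96}{107} = \left(6 + \sqrt{15}\right) - \frac{96}{107} = \frac{546}{107} + \sqrt{15}$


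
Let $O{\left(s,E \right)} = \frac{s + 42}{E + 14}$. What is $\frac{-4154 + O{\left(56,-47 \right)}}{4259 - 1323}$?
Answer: $- \frac{34295}{24222} \approx -1.4159$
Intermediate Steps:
$O{\left(s,E \right)} = \frac{42 + s}{14 + E}$
$\frac{-4154 + O{\left(56,-47 \right)}}{4259 - 1323} = \frac{-4154 + \frac{42 + 56}{14 - 47}}{4259 - 1323} = \frac{-4154 + \frac{1}{-33} \cdot 98}{2936} = \left(-4154 - \frac{98}{33}\right) \frac{1}{2936} = \left(- \frac{137180}{33}\right) \frac{1}{2936} = - \frac{34295}{24222}$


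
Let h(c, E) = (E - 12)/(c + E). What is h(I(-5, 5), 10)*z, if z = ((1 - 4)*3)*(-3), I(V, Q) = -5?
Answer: -54/5 ≈ -10.800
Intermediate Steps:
z = 27 (z = -3*3*(-3) = -9*(-3) = 27)
h(c, E) = (-12 + E)/(E + c)
h(I(-5, 5), 10)*z = ((-12 + 10)/(10 - 5))*27 = (-2/5)*27 = ((1/5)*(-2))*27 = -2/5*27 = -54/5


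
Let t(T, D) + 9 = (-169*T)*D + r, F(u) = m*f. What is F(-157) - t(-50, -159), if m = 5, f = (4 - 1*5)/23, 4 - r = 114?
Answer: 30904382/23 ≈ 1.3437e+6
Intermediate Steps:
r = -110 (r = 4 - 1*114 = 4 - 114 = -110)
f = -1/23 (f = (4 - 5)*(1/23) = -1*1/23 = -1/23 ≈ -0.043478)
F(u) = -5/23 (F(u) = 5*(-1/23) = -5/23)
t(T, D) = -119 - 169*D*T (t(T, D) = -9 + ((-169*T)*D - 110) = -9 + (-169*D*T - 110) = -9 + (-110 - 169*D*T) = -119 - 169*D*T)
F(-157) - t(-50, -159) = -5/23 - (-119 - 169*(-159)*(-50)) = -5/23 - (-119 - 1343550) = -5/23 - 1*(-1343669) = -5/23 + 1343669 = 30904382/23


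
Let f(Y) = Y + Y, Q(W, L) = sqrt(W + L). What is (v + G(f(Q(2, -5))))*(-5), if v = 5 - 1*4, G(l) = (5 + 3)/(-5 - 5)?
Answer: -1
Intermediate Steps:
Q(W, L) = sqrt(L + W)
f(Y) = 2*Y
G(l) = -4/5 (G(l) = 8/(-10) = 8*(-1/10) = -4/5)
v = 1 (v = 5 - 4 = 1)
(v + G(f(Q(2, -5))))*(-5) = (1 - 4/5)*(-5) = (1/5)*(-5) = -1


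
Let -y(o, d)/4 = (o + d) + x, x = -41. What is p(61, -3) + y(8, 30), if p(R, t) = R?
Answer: 73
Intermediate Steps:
y(o, d) = 164 - 4*d - 4*o (y(o, d) = -4*((o + d) - 41) = -4*((d + o) - 41) = -4*(-41 + d + o) = 164 - 4*d - 4*o)
p(61, -3) + y(8, 30) = 61 + (164 - 4*30 - 4*8) = 61 + (164 - 120 - 32) = 61 + 12 = 73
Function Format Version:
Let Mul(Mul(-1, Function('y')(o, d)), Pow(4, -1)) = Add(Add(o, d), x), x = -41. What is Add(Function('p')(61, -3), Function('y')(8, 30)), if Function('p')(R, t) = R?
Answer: 73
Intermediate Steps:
Function('y')(o, d) = Add(164, Mul(-4, d), Mul(-4, o)) (Function('y')(o, d) = Mul(-4, Add(Add(o, d), -41)) = Mul(-4, Add(Add(d, o), -41)) = Mul(-4, Add(-41, d, o)) = Add(164, Mul(-4, d), Mul(-4, o)))
Add(Function('p')(61, -3), Function('y')(8, 30)) = Add(61, Add(164, Mul(-4, 30), Mul(-4, 8))) = Add(61, Add(164, -120, -32)) = Add(61, 12) = 73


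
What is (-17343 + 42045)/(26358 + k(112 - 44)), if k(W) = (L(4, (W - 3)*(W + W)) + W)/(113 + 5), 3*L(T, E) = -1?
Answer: 8744508/9330935 ≈ 0.93715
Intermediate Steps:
L(T, E) = -⅓ (L(T, E) = (⅓)*(-1) = -⅓)
k(W) = -1/354 + W/118 (k(W) = (-⅓ + W)/(113 + 5) = (-⅓ + W)/118 = (-⅓ + W)*(1/118) = -1/354 + W/118)
(-17343 + 42045)/(26358 + k(112 - 44)) = (-17343 + 42045)/(26358 + (-1/354 + (112 - 44)/118)) = 24702/(26358 + (-1/354 + (1/118)*68)) = 24702/(26358 + (-1/354 + 34/59)) = 24702/(26358 + 203/354) = 24702/(9330935/354) = 24702*(354/9330935) = 8744508/9330935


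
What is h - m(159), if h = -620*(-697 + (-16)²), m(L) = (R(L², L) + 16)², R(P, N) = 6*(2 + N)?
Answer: -690904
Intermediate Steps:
R(P, N) = 12 + 6*N
m(L) = (28 + 6*L)² (m(L) = ((12 + 6*L) + 16)² = (28 + 6*L)²)
h = 273420 (h = -620*(-697 + 256) = -620*(-441) = 273420)
h - m(159) = 273420 - 4*(14 + 3*159)² = 273420 - 4*(14 + 477)² = 273420 - 4*491² = 273420 - 4*241081 = 273420 - 1*964324 = 273420 - 964324 = -690904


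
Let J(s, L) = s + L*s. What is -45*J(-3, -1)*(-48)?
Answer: 0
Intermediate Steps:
-45*J(-3, -1)*(-48) = -(-135)*(1 - 1)*(-48) = -(-135)*0*(-48) = -45*0*(-48) = 0*(-48) = 0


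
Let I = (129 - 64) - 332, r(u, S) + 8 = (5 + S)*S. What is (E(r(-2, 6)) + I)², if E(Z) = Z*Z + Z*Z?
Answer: 41744521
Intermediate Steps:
r(u, S) = -8 + S*(5 + S) (r(u, S) = -8 + (5 + S)*S = -8 + S*(5 + S))
E(Z) = 2*Z² (E(Z) = Z² + Z² = 2*Z²)
I = -267 (I = 65 - 332 = -267)
(E(r(-2, 6)) + I)² = (2*(-8 + 6² + 5*6)² - 267)² = (2*(-8 + 36 + 30)² - 267)² = (2*58² - 267)² = (2*3364 - 267)² = (6728 - 267)² = 6461² = 41744521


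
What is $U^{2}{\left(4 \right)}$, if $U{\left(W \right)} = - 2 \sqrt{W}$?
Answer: $16$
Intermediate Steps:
$U^{2}{\left(4 \right)} = \left(- 2 \sqrt{4}\right)^{2} = \left(\left(-2\right) 2\right)^{2} = \left(-4\right)^{2} = 16$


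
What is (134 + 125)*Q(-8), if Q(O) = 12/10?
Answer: 1554/5 ≈ 310.80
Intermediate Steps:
Q(O) = 6/5 (Q(O) = 12*(⅒) = 6/5)
(134 + 125)*Q(-8) = (134 + 125)*(6/5) = 259*(6/5) = 1554/5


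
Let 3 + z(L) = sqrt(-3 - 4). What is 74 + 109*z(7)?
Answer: -253 + 109*I*sqrt(7) ≈ -253.0 + 288.39*I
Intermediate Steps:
z(L) = -3 + I*sqrt(7) (z(L) = -3 + sqrt(-3 - 4) = -3 + sqrt(-7) = -3 + I*sqrt(7))
74 + 109*z(7) = 74 + 109*(-3 + I*sqrt(7)) = 74 + (-327 + 109*I*sqrt(7)) = -253 + 109*I*sqrt(7)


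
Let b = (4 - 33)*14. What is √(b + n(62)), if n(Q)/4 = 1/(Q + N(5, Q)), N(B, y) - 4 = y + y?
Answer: 2*I*√915990/95 ≈ 20.149*I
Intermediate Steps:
N(B, y) = 4 + 2*y (N(B, y) = 4 + (y + y) = 4 + 2*y)
b = -406 (b = -29*14 = -406)
n(Q) = 4/(4 + 3*Q) (n(Q) = 4/(Q + (4 + 2*Q)) = 4/(4 + 3*Q))
√(b + n(62)) = √(-406 + 4/(4 + 3*62)) = √(-406 + 4/(4 + 186)) = √(-406 + 4/190) = √(-406 + 4*(1/190)) = √(-406 + 2/95) = √(-38568/95) = 2*I*√915990/95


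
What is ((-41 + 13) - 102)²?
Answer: 16900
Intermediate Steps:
((-41 + 13) - 102)² = (-28 - 102)² = (-130)² = 16900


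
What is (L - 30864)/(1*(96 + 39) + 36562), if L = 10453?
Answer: -20411/36697 ≈ -0.55620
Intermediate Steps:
(L - 30864)/(1*(96 + 39) + 36562) = (10453 - 30864)/(1*(96 + 39) + 36562) = -20411/(1*135 + 36562) = -20411/(135 + 36562) = -20411/36697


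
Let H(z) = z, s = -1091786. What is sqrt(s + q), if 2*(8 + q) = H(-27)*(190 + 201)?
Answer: I*sqrt(4388290)/2 ≈ 1047.4*I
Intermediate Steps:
q = -10573/2 (q = -8 + (-27*(190 + 201))/2 = -8 + (-27*391)/2 = -8 + (1/2)*(-10557) = -8 - 10557/2 = -10573/2 ≈ -5286.5)
sqrt(s + q) = sqrt(-1091786 - 10573/2) = sqrt(-2194145/2) = I*sqrt(4388290)/2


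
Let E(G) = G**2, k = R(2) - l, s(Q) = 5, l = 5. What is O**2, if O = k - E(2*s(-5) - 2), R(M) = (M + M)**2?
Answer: 2809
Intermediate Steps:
R(M) = 4*M**2 (R(M) = (2*M)**2 = 4*M**2)
k = 11 (k = 4*2**2 - 1*5 = 4*4 - 5 = 16 - 5 = 11)
O = -53 (O = 11 - (2*5 - 2)**2 = 11 - (10 - 2)**2 = 11 - 1*8**2 = 11 - 1*64 = 11 - 64 = -53)
O**2 = (-53)**2 = 2809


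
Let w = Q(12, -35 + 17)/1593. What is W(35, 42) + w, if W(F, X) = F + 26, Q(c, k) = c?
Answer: 32395/531 ≈ 61.008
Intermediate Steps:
W(F, X) = 26 + F
w = 4/531 (w = 12/1593 = 12*(1/1593) = 4/531 ≈ 0.0075330)
W(35, 42) + w = (26 + 35) + 4/531 = 61 + 4/531 = 32395/531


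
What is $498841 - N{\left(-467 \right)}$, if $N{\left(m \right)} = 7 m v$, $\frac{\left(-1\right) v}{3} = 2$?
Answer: $479227$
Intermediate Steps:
$v = -6$ ($v = \left(-3\right) 2 = -6$)
$N{\left(m \right)} = - 42 m$ ($N{\left(m \right)} = 7 m \left(-6\right) = - 42 m$)
$498841 - N{\left(-467 \right)} = 498841 - \left(-42\right) \left(-467\right) = 498841 - 19614 = 479227$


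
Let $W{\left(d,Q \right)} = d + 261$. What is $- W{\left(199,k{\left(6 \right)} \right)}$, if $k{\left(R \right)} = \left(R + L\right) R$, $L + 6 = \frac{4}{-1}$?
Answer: $-460$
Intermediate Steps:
$L = -10$ ($L = -6 + \frac{4}{-1} = -6 + 4 \left(-1\right) = -6 - 4 = -10$)
$k{\left(R \right)} = R \left(-10 + R\right)$ ($k{\left(R \right)} = \left(R - 10\right) R = \left(-10 + R\right) R = R \left(-10 + R\right)$)
$W{\left(d,Q \right)} = 261 + d$
$- W{\left(199,k{\left(6 \right)} \right)} = - (261 + 199) = \left(-1\right) 460 = -460$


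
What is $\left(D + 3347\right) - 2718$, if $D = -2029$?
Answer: $-1400$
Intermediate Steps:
$\left(D + 3347\right) - 2718 = \left(-2029 + 3347\right) - 2718 = 1318 - 2718 = -1400$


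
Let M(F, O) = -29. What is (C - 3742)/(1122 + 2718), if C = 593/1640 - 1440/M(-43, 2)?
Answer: -58530241/60876800 ≈ -0.96145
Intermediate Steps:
C = 2378797/47560 (C = 593/1640 - 1440/(-29) = 593*(1/1640) - 1440*(-1/29) = 593/1640 + 1440/29 = 2378797/47560 ≈ 50.017)
(C - 3742)/(1122 + 2718) = (2378797/47560 - 3742)/(1122 + 2718) = -175590723/47560/3840 = -175590723/47560*1/3840 = -58530241/60876800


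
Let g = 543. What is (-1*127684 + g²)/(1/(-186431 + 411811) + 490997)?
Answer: 37675647700/110660903861 ≈ 0.34046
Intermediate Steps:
(-1*127684 + g²)/(1/(-186431 + 411811) + 490997) = (-1*127684 + 543²)/(1/(-186431 + 411811) + 490997) = (-127684 + 294849)/(1/225380 + 490997) = 167165/(1/225380 + 490997) = 167165/(110660903861/225380) = 167165*(225380/110660903861) = 37675647700/110660903861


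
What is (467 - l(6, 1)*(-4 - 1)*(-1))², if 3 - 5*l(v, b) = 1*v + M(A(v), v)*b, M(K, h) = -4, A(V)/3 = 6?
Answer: 217156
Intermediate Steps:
A(V) = 18 (A(V) = 3*6 = 18)
l(v, b) = ⅗ - v/5 + 4*b/5 (l(v, b) = ⅗ - (1*v - 4*b)/5 = ⅗ - (v - 4*b)/5 = ⅗ + (-v/5 + 4*b/5) = ⅗ - v/5 + 4*b/5)
(467 - l(6, 1)*(-4 - 1)*(-1))² = (467 - (⅗ - ⅕*6 + (⅘)*1)*(-4 - 1)*(-1))² = (467 - (⅗ - 6/5 + ⅘)*(-5*(-1)))² = (467 - 5/5)² = (467 - 1*1)² = (467 - 1)² = 466² = 217156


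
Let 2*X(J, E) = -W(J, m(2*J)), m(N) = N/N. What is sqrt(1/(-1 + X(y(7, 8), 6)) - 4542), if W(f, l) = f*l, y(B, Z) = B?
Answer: 4*I*sqrt(2555)/3 ≈ 67.396*I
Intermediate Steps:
m(N) = 1
X(J, E) = -J/2 (X(J, E) = (-J)/2 = -J/2)
sqrt(1/(-1 + X(y(7, 8), 6)) - 4542) = sqrt(1/(-1 - 1/2*7) - 4542) = sqrt(1/(-1 - 7/2) - 4542) = sqrt(1/(-9/2) - 4542) = sqrt(-2/9 - 4542) = sqrt(-40880/9) = 4*I*sqrt(2555)/3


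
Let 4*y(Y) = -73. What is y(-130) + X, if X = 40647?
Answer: 162515/4 ≈ 40629.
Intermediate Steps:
y(Y) = -73/4 (y(Y) = (¼)*(-73) = -73/4)
y(-130) + X = -73/4 + 40647 = 162515/4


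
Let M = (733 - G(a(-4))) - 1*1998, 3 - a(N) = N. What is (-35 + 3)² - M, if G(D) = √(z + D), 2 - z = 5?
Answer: 2291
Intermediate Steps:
z = -3 (z = 2 - 1*5 = 2 - 5 = -3)
a(N) = 3 - N
G(D) = √(-3 + D)
M = -1267 (M = (733 - √(-3 + (3 - 1*(-4)))) - 1*1998 = (733 - √(-3 + (3 + 4))) - 1998 = (733 - √(-3 + 7)) - 1998 = (733 - √4) - 1998 = (733 - 1*2) - 1998 = (733 - 2) - 1998 = 731 - 1998 = -1267)
(-35 + 3)² - M = (-35 + 3)² - 1*(-1267) = (-32)² + 1267 = 1024 + 1267 = 2291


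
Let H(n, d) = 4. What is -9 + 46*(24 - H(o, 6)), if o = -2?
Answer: 911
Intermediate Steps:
-9 + 46*(24 - H(o, 6)) = -9 + 46*(24 - 1*4) = -9 + 46*(24 - 4) = -9 + 46*20 = -9 + 920 = 911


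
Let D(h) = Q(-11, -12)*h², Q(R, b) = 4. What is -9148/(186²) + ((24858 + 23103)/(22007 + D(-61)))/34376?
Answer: -322208730767/1218706580376 ≈ -0.26439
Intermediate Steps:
D(h) = 4*h²
-9148/(186²) + ((24858 + 23103)/(22007 + D(-61)))/34376 = -9148/(186²) + ((24858 + 23103)/(22007 + 4*(-61)²))/34376 = -9148/34596 + (47961/(22007 + 4*3721))*(1/34376) = -9148*1/34596 + (47961/(22007 + 14884))*(1/34376) = -2287/8649 + (47961/36891)*(1/34376) = -2287/8649 + (47961*(1/36891))*(1/34376) = -2287/8649 + (5329/4099)*(1/34376) = -2287/8649 + 5329/140907224 = -322208730767/1218706580376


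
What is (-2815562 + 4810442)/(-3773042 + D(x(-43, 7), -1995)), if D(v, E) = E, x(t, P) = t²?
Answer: -1994880/3775037 ≈ -0.52844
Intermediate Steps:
(-2815562 + 4810442)/(-3773042 + D(x(-43, 7), -1995)) = (-2815562 + 4810442)/(-3773042 - 1995) = 1994880/(-3775037) = 1994880*(-1/3775037) = -1994880/3775037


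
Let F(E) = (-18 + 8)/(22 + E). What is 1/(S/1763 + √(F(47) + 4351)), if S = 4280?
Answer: -520649160/931836337721 + 3108169*√20714421/931836337721 ≈ 0.014622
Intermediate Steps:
F(E) = -10/(22 + E)
1/(S/1763 + √(F(47) + 4351)) = 1/(4280/1763 + √(-10/(22 + 47) + 4351)) = 1/(4280*(1/1763) + √(-10/69 + 4351)) = 1/(4280/1763 + √(-10*1/69 + 4351)) = 1/(4280/1763 + √(-10/69 + 4351)) = 1/(4280/1763 + √(300209/69)) = 1/(4280/1763 + √20714421/69)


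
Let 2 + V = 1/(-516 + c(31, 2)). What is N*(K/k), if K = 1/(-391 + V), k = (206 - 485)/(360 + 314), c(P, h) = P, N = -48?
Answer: -2615120/8863179 ≈ -0.29505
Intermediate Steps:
V = -971/485 (V = -2 + 1/(-516 + 31) = -2 + 1/(-485) = -2 - 1/485 = -971/485 ≈ -2.0021)
k = -279/674 ≈ -0.41395
K = -485/190606 (K = 1/(-391 - 971/485) = 1/(-190606/485) = -485/190606 ≈ -0.0025445)
N*(K/k) = -(-11640)/(95303*(-279/674)) = -(-11640)*(-674)/(95303*279) = -48*163445/26589537 = -2615120/8863179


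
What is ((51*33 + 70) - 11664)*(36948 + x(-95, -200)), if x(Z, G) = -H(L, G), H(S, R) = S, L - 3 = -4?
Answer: -366201539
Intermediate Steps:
L = -1 (L = 3 - 4 = -1)
x(Z, G) = 1 (x(Z, G) = -1*(-1) = 1)
((51*33 + 70) - 11664)*(36948 + x(-95, -200)) = ((51*33 + 70) - 11664)*(36948 + 1) = ((1683 + 70) - 11664)*36949 = (1753 - 11664)*36949 = -9911*36949 = -366201539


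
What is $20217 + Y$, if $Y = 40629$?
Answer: $60846$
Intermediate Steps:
$20217 + Y = 20217 + 40629 = 60846$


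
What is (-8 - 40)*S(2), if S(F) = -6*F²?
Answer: 1152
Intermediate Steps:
(-8 - 40)*S(2) = (-8 - 40)*(-6*2²) = -(-288)*4 = -48*(-24) = 1152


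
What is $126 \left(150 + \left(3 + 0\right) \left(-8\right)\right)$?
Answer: $15876$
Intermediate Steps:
$126 \left(150 + \left(3 + 0\right) \left(-8\right)\right) = 126 \left(150 + 3 \left(-8\right)\right) = 126 \left(150 - 24\right) = 126 \cdot 126 = 15876$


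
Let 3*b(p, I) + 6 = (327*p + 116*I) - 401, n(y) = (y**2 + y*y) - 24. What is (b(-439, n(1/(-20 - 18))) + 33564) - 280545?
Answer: -320454949/1083 ≈ -2.9590e+5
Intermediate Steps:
n(y) = -24 + 2*y**2 (n(y) = (y**2 + y**2) - 24 = 2*y**2 - 24 = -24 + 2*y**2)
b(p, I) = -407/3 + 109*p + 116*I/3 (b(p, I) = -2 + ((327*p + 116*I) - 401)/3 = -2 + ((116*I + 327*p) - 401)/3 = -2 + (-401 + 116*I + 327*p)/3 = -2 + (-401/3 + 109*p + 116*I/3) = -407/3 + 109*p + 116*I/3)
(b(-439, n(1/(-20 - 18))) + 33564) - 280545 = ((-407/3 + 109*(-439) + 116*(-24 + 2*(1/(-20 - 18))**2)/3) + 33564) - 280545 = ((-407/3 - 47851 + 116*(-24 + 2*(1/(-38))**2)/3) + 33564) - 280545 = ((-407/3 - 47851 + 116*(-24 + 2*(-1/38)**2)/3) + 33564) - 280545 = ((-407/3 - 47851 + 116*(-24 + 2*(1/1444))/3) + 33564) - 280545 = ((-407/3 - 47851 + 116*(-24 + 1/722)/3) + 33564) - 280545 = ((-407/3 - 47851 + (116/3)*(-17327/722)) + 33564) - 280545 = ((-407/3 - 47851 - 1004966/1083) + 33564) - 280545 = (-52974526/1083 + 33564) - 280545 = -16624714/1083 - 280545 = -320454949/1083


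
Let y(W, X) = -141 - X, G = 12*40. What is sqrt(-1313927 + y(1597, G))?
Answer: 2*I*sqrt(328637) ≈ 1146.5*I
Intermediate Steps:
G = 480
sqrt(-1313927 + y(1597, G)) = sqrt(-1313927 + (-141 - 1*480)) = sqrt(-1313927 + (-141 - 480)) = sqrt(-1313927 - 621) = sqrt(-1314548) = 2*I*sqrt(328637)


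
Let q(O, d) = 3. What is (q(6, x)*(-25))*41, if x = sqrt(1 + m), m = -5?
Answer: -3075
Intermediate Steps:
x = 2*I (x = sqrt(1 - 5) = sqrt(-4) = 2*I ≈ 2.0*I)
(q(6, x)*(-25))*41 = (3*(-25))*41 = -75*41 = -3075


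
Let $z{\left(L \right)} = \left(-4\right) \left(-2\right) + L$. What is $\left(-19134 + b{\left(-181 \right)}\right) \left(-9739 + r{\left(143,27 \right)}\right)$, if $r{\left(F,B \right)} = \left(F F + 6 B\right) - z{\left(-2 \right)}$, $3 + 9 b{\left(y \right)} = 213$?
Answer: $-207656504$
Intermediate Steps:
$z{\left(L \right)} = 8 + L$
$b{\left(y \right)} = \frac{70}{3}$ ($b{\left(y \right)} = - \frac{1}{3} + \frac{1}{9} \cdot 213 = - \frac{1}{3} + \frac{71}{3} = \frac{70}{3}$)
$r{\left(F,B \right)} = -6 + F^{2} + 6 B$ ($r{\left(F,B \right)} = \left(F F + 6 B\right) - \left(8 - 2\right) = \left(F^{2} + 6 B\right) - 6 = -6 + F^{2} + 6 B$)
$\left(-19134 + b{\left(-181 \right)}\right) \left(-9739 + r{\left(143,27 \right)}\right) = \left(-19134 + \frac{70}{3}\right) \left(-9739 + \left(-6 + 143^{2} + 6 \cdot 27\right)\right) = - \frac{57332 \left(-9739 + \left(-6 + 20449 + 162\right)\right)}{3} = - \frac{57332 \left(-9739 + 20605\right)}{3} = \left(- \frac{57332}{3}\right) 10866 = -207656504$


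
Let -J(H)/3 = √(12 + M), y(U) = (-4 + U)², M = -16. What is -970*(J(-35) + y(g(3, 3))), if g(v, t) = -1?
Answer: -24250 + 5820*I ≈ -24250.0 + 5820.0*I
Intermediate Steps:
J(H) = -6*I (J(H) = -3*√(12 - 16) = -6*I)
-970*(J(-35) + y(g(3, 3))) = -970*(-6*I + (-4 - 1)²) = -970*(-6*I + (-5)²) = -970*(-6*I + 25) = -970*(25 - 6*I) = -24250 + 5820*I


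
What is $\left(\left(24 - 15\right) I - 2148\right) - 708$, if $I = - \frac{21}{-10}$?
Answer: $- \frac{28371}{10} \approx -2837.1$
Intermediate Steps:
$I = \frac{21}{10}$ ($I = \left(-21\right) \left(- \frac{1}{10}\right) = \frac{21}{10} \approx 2.1$)
$\left(\left(24 - 15\right) I - 2148\right) - 708 = \left(\left(24 - 15\right) \frac{21}{10} - 2148\right) - 708 = \left(9 \cdot \frac{21}{10} - 2148\right) - 708 = \left(\frac{189}{10} - 2148\right) - 708 = - \frac{21291}{10} - 708 = - \frac{28371}{10}$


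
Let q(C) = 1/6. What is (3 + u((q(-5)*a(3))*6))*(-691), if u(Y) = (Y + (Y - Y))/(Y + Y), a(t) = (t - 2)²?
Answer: -4837/2 ≈ -2418.5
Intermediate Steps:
q(C) = ⅙
a(t) = (-2 + t)²
u(Y) = ½ (u(Y) = (Y + 0)/((2*Y)) = Y*(1/(2*Y)) = ½)
(3 + u((q(-5)*a(3))*6))*(-691) = (3 + ½)*(-691) = (7/2)*(-691) = -4837/2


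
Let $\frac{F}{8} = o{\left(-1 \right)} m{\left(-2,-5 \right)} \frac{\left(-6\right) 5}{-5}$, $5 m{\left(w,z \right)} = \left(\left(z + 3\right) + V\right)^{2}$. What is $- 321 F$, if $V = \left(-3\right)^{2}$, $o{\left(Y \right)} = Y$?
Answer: $\frac{754992}{5} \approx 1.51 \cdot 10^{5}$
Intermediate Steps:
$V = 9$
$m{\left(w,z \right)} = \frac{\left(12 + z\right)^{2}}{5}$ ($m{\left(w,z \right)} = \frac{\left(\left(z + 3\right) + 9\right)^{2}}{5} = \frac{\left(\left(3 + z\right) + 9\right)^{2}}{5} = \frac{\left(12 + z\right)^{2}}{5}$)
$F = - \frac{2352}{5}$ ($F = 8 - \frac{\left(12 - 5\right)^{2}}{5} \frac{\left(-6\right) 5}{-5} = 8 - \frac{7^{2}}{5} \left(\left(-30\right) \left(- \frac{1}{5}\right)\right) = 8 - \frac{49}{5} \cdot 6 = 8 \left(-1\right) \frac{49}{5} \cdot 6 = 8 \left(\left(- \frac{49}{5}\right) 6\right) = 8 \left(- \frac{294}{5}\right) = - \frac{2352}{5} \approx -470.4$)
$- 321 F = \left(-321\right) \left(- \frac{2352}{5}\right) = \frac{754992}{5}$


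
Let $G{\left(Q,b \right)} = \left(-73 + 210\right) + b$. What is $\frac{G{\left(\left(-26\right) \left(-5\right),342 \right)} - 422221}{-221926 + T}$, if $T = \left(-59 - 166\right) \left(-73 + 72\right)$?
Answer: $\frac{421742}{221701} \approx 1.9023$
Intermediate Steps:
$T = 225$ ($T = \left(-59 - 166\right) \left(-1\right) = \left(-225\right) \left(-1\right) = 225$)
$G{\left(Q,b \right)} = 137 + b$
$\frac{G{\left(\left(-26\right) \left(-5\right),342 \right)} - 422221}{-221926 + T} = \frac{\left(137 + 342\right) - 422221}{-221926 + 225} = \frac{479 - 422221}{-221701} = \left(-421742\right) \left(- \frac{1}{221701}\right) = \frac{421742}{221701}$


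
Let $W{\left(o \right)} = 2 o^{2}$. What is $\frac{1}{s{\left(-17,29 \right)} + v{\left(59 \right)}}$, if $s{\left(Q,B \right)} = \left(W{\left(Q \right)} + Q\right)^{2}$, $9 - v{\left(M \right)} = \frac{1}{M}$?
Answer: $\frac{59}{18569069} \approx 3.1773 \cdot 10^{-6}$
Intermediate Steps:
$v{\left(M \right)} = 9 - \frac{1}{M}$
$s{\left(Q,B \right)} = \left(Q + 2 Q^{2}\right)^{2}$ ($s{\left(Q,B \right)} = \left(2 Q^{2} + Q\right)^{2} = \left(Q + 2 Q^{2}\right)^{2}$)
$\frac{1}{s{\left(-17,29 \right)} + v{\left(59 \right)}} = \frac{1}{\left(-17\right)^{2} \left(1 + 2 \left(-17\right)\right)^{2} + \left(9 - \frac{1}{59}\right)} = \frac{1}{289 \left(1 - 34\right)^{2} + \left(9 - \frac{1}{59}\right)} = \frac{1}{289 \left(-33\right)^{2} + \left(9 - \frac{1}{59}\right)} = \frac{1}{289 \cdot 1089 + \frac{530}{59}} = \frac{1}{314721 + \frac{530}{59}} = \frac{1}{\frac{18569069}{59}} = \frac{59}{18569069}$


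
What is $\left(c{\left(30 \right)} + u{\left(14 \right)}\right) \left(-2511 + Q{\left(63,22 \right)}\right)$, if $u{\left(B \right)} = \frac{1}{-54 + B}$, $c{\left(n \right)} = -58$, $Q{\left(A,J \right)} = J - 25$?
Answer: $\frac{2917497}{20} \approx 1.4587 \cdot 10^{5}$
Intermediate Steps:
$Q{\left(A,J \right)} = -25 + J$ ($Q{\left(A,J \right)} = J - 25 = -25 + J$)
$\left(c{\left(30 \right)} + u{\left(14 \right)}\right) \left(-2511 + Q{\left(63,22 \right)}\right) = \left(-58 + \frac{1}{-54 + 14}\right) \left(-2511 + \left(-25 + 22\right)\right) = \left(-58 + \frac{1}{-40}\right) \left(-2511 - 3\right) = \left(-58 - \frac{1}{40}\right) \left(-2514\right) = \left(- \frac{2321}{40}\right) \left(-2514\right) = \frac{2917497}{20}$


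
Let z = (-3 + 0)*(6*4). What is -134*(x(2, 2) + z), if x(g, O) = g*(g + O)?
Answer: 8576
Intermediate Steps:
x(g, O) = g*(O + g)
z = -72 (z = -3*24 = -72)
-134*(x(2, 2) + z) = -134*(2*(2 + 2) - 72) = -134*(2*4 - 72) = -134*(8 - 72) = -134*(-64) = 8576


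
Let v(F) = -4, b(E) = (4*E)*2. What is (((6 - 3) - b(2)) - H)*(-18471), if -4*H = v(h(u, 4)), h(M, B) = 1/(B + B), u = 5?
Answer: 258594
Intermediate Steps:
b(E) = 8*E
h(M, B) = 1/(2*B)
H = 1 (H = -¼*(-4) = 1)
(((6 - 3) - b(2)) - H)*(-18471) = (((6 - 3) - 8*2) - 1*1)*(-18471) = ((3 - 1*16) - 1)*(-18471) = ((3 - 16) - 1)*(-18471) = (-13 - 1)*(-18471) = -14*(-18471) = 258594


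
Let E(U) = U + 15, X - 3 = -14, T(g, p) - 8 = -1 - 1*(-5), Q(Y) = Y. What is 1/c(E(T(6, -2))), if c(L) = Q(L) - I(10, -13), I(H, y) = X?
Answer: 1/38 ≈ 0.026316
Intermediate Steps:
T(g, p) = 12 (T(g, p) = 8 + (-1 - 1*(-5)) = 8 + (-1 + 5) = 8 + 4 = 12)
X = -11 (X = 3 - 14 = -11)
I(H, y) = -11
E(U) = 15 + U
c(L) = 11 + L (c(L) = L - 1*(-11) = L + 11 = 11 + L)
1/c(E(T(6, -2))) = 1/(11 + (15 + 12)) = 1/(11 + 27) = 1/38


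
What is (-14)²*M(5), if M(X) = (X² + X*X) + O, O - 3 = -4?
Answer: 9604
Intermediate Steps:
O = -1 (O = 3 - 4 = -1)
M(X) = -1 + 2*X² (M(X) = (X² + X*X) - 1 = (X² + X²) - 1 = 2*X² - 1 = -1 + 2*X²)
(-14)²*M(5) = (-14)²*(-1 + 2*5²) = 196*(-1 + 2*25) = 196*(-1 + 50) = 196*49 = 9604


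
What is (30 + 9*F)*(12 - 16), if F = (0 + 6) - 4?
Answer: -192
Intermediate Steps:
F = 2 (F = 6 - 4 = 2)
(30 + 9*F)*(12 - 16) = (30 + 9*2)*(12 - 16) = (30 + 18)*(-4) = 48*(-4) = -192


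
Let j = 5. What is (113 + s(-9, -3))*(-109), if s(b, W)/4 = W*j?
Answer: -5777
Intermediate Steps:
s(b, W) = 20*W (s(b, W) = 4*(W*5) = 4*(5*W) = 20*W)
(113 + s(-9, -3))*(-109) = (113 + 20*(-3))*(-109) = (113 - 60)*(-109) = 53*(-109) = -5777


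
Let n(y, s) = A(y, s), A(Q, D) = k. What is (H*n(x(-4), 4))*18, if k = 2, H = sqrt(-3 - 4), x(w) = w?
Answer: 36*I*sqrt(7) ≈ 95.247*I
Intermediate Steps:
H = I*sqrt(7) (H = sqrt(-7) = I*sqrt(7) ≈ 2.6458*I)
A(Q, D) = 2
n(y, s) = 2
(H*n(x(-4), 4))*18 = ((I*sqrt(7))*2)*18 = (2*I*sqrt(7))*18 = 36*I*sqrt(7)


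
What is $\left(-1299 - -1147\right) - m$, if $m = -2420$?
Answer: $2268$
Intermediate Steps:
$\left(-1299 - -1147\right) - m = \left(-1299 - -1147\right) - -2420 = \left(-1299 + 1147\right) + 2420 = -152 + 2420 = 2268$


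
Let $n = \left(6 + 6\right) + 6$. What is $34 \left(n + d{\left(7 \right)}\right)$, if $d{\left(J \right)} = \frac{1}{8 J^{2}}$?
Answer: $\frac{119969}{196} \approx 612.09$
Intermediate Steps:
$n = 18$ ($n = 12 + 6 = 18$)
$d{\left(J \right)} = \frac{1}{8 J^{2}}$
$34 \left(n + d{\left(7 \right)}\right) = 34 \left(18 + \frac{1}{8 \cdot 49}\right) = 34 \left(18 + \frac{1}{8} \cdot \frac{1}{49}\right) = 34 \left(18 + \frac{1}{392}\right) = 34 \cdot \frac{7057}{392} = \frac{119969}{196}$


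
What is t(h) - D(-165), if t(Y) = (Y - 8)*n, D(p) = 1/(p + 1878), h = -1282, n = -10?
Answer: 22097699/1713 ≈ 12900.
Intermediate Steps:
D(p) = 1/(1878 + p)
t(Y) = 80 - 10*Y (t(Y) = (Y - 8)*(-10) = (-8 + Y)*(-10) = 80 - 10*Y)
t(h) - D(-165) = (80 - 10*(-1282)) - 1/(1878 - 165) = (80 + 12820) - 1/1713 = 12900 - 1*1/1713 = 12900 - 1/1713 = 22097699/1713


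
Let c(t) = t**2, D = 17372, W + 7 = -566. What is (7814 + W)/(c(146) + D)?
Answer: 557/2976 ≈ 0.18716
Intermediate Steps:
W = -573 (W = -7 - 566 = -573)
(7814 + W)/(c(146) + D) = (7814 - 573)/(146**2 + 17372) = 7241/(21316 + 17372) = 7241/38688 = 7241*(1/38688) = 557/2976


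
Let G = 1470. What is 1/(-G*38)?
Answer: -1/55860 ≈ -1.7902e-5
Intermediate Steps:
1/(-G*38) = 1/(-1*1470*38) = 1/(-1470*38) = 1/(-55860) = -1/55860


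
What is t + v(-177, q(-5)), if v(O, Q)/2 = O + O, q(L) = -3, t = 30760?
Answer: 30052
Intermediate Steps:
v(O, Q) = 4*O (v(O, Q) = 2*(O + O) = 2*(2*O) = 4*O)
t + v(-177, q(-5)) = 30760 + 4*(-177) = 30760 - 708 = 30052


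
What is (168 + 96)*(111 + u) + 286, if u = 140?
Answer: 66550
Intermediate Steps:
(168 + 96)*(111 + u) + 286 = (168 + 96)*(111 + 140) + 286 = 264*251 + 286 = 66264 + 286 = 66550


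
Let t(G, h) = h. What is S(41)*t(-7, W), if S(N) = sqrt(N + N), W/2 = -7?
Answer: -14*sqrt(82) ≈ -126.78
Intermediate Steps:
W = -14 (W = 2*(-7) = -14)
S(N) = sqrt(2)*sqrt(N) (S(N) = sqrt(2*N) = sqrt(2)*sqrt(N))
S(41)*t(-7, W) = (sqrt(2)*sqrt(41))*(-14) = sqrt(82)*(-14) = -14*sqrt(82)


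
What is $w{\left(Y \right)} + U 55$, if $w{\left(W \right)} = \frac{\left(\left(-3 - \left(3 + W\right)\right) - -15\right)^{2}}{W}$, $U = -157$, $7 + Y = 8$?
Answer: $-8571$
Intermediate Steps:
$Y = 1$ ($Y = -7 + 8 = 1$)
$w{\left(W \right)} = \frac{\left(9 - W\right)^{2}}{W}$ ($w{\left(W \right)} = \frac{\left(\left(-3 - \left(3 + W\right)\right) + 15\right)^{2}}{W} = \frac{\left(\left(-6 - W\right) + 15\right)^{2}}{W} = \frac{\left(9 - W\right)^{2}}{W}$)
$w{\left(Y \right)} + U 55 = \frac{\left(-9 + 1\right)^{2}}{1} - 8635 = 1 \left(-8\right)^{2} - 8635 = 1 \cdot 64 - 8635 = 64 - 8635 = -8571$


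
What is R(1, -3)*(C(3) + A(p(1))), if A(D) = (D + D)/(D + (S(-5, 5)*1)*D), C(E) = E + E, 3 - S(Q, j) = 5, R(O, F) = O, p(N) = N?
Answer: 4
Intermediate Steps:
S(Q, j) = -2 (S(Q, j) = 3 - 1*5 = 3 - 5 = -2)
C(E) = 2*E
A(D) = -2 (A(D) = (D + D)/(D + (-2*1)*D) = (2*D)/(D - 2*D) = (2*D)/((-D)) = (2*D)*(-1/D) = -2)
R(1, -3)*(C(3) + A(p(1))) = 1*(2*3 - 2) = 1*(6 - 2) = 1*4 = 4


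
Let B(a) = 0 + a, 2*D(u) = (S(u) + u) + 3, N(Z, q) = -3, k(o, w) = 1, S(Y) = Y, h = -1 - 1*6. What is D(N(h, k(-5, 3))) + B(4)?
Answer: 5/2 ≈ 2.5000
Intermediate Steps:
h = -7 (h = -1 - 6 = -7)
D(u) = 3/2 + u (D(u) = ((u + u) + 3)/2 = (2*u + 3)/2 = (3 + 2*u)/2 = 3/2 + u)
B(a) = a
D(N(h, k(-5, 3))) + B(4) = (3/2 - 3) + 4 = -3/2 + 4 = 5/2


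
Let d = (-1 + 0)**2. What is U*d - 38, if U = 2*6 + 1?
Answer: -25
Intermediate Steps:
d = 1 (d = (-1)**2 = 1)
U = 13 (U = 12 + 1 = 13)
U*d - 38 = 13*1 - 38 = 13 - 38 = -25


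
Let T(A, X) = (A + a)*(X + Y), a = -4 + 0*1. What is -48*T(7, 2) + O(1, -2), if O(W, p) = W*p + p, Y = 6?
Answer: -1156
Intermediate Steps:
a = -4 (a = -4 + 0 = -4)
T(A, X) = (-4 + A)*(6 + X) (T(A, X) = (A - 4)*(X + 6) = (-4 + A)*(6 + X))
O(W, p) = p + W*p
-48*T(7, 2) + O(1, -2) = -48*(-24 - 4*2 + 6*7 + 7*2) - 2*(1 + 1) = -48*(-24 - 8 + 42 + 14) - 2*2 = -48*24 - 4 = -1152 - 4 = -1156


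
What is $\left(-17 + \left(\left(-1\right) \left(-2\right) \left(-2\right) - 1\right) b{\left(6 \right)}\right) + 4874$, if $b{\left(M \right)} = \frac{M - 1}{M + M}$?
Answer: $\frac{58259}{12} \approx 4854.9$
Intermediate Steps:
$b{\left(M \right)} = \frac{-1 + M}{2 M}$
$\left(-17 + \left(\left(-1\right) \left(-2\right) \left(-2\right) - 1\right) b{\left(6 \right)}\right) + 4874 = \left(-17 + \left(\left(-1\right) \left(-2\right) \left(-2\right) - 1\right) \frac{-1 + 6}{2 \cdot 6}\right) + 4874 = \left(-17 + \left(2 \left(-2\right) - 1\right) \frac{1}{2} \cdot \frac{1}{6} \cdot 5\right) + 4874 = \left(-17 + \left(-4 - 1\right) \frac{5}{12}\right) + 4874 = \left(-17 - \frac{25}{12}\right) + 4874 = - \frac{229}{12} + 4874 = \frac{58259}{12}$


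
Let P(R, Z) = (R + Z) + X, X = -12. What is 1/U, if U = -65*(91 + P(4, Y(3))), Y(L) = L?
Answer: -1/5590 ≈ -0.00017889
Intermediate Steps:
P(R, Z) = -12 + R + Z (P(R, Z) = (R + Z) - 12 = -12 + R + Z)
U = -5590 (U = -65*(91 + (-12 + 4 + 3)) = -65*(91 - 5) = -65*86 = -5590)
1/U = 1/(-5590) = -1/5590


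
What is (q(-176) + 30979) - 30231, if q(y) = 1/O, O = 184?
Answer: 137633/184 ≈ 748.01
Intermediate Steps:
q(y) = 1/184
(q(-176) + 30979) - 30231 = (1/184 + 30979) - 30231 = 5700137/184 - 30231 = 137633/184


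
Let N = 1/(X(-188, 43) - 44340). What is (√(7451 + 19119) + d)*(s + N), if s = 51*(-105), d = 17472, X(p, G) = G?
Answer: -4144540737792/44297 - 237210436*√26570/44297 ≈ -9.4435e+7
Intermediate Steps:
s = -5355
N = -1/44297 (N = 1/(43 - 44340) = 1/(-44297) = -1/44297 ≈ -2.2575e-5)
(√(7451 + 19119) + d)*(s + N) = (√(7451 + 19119) + 17472)*(-5355 - 1/44297) = (√26570 + 17472)*(-237210436/44297) = (17472 + √26570)*(-237210436/44297) = -4144540737792/44297 - 237210436*√26570/44297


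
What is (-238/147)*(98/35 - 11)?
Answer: 1394/105 ≈ 13.276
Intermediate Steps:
(-238/147)*(98/35 - 11) = (-238*1/147)*(98*(1/35) - 11) = -34*(14/5 - 11)/21 = -34/21*(-41/5) = 1394/105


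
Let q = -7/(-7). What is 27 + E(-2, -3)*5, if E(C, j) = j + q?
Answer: 17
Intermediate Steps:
q = 1 (q = -7*(-⅐) = 1)
E(C, j) = 1 + j (E(C, j) = j + 1 = 1 + j)
27 + E(-2, -3)*5 = 27 + (1 - 3)*5 = 27 - 2*5 = 27 - 10 = 17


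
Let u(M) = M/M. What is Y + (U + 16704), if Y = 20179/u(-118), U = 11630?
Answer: 48513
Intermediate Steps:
u(M) = 1
Y = 20179 (Y = 20179/1 = 20179*1 = 20179)
Y + (U + 16704) = 20179 + (11630 + 16704) = 20179 + 28334 = 48513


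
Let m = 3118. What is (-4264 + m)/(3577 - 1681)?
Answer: -191/316 ≈ -0.60443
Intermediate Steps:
(-4264 + m)/(3577 - 1681) = (-4264 + 3118)/(3577 - 1681) = -1146/1896 = -1146*1/1896 = -191/316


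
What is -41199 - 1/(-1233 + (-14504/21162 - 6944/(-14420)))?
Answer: -276856977382398/6719992787 ≈ -41199.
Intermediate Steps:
-41199 - 1/(-1233 + (-14504/21162 - 6944/(-14420))) = -41199 - 1/(-1233 + (-14504*1/21162 - 6944*(-1/14420))) = -41199 - 1/(-1233 + (-7252/10581 + 248/515)) = -41199 - 1/(-1233 - 1110692/5449215) = -41199 - 1/(-6719992787/5449215) = -41199 - 1*(-5449215/6719992787) = -41199 + 5449215/6719992787 = -276856977382398/6719992787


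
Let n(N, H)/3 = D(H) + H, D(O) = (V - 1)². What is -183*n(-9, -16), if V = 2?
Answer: 8235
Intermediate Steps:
D(O) = 1 (D(O) = (2 - 1)² = 1² = 1)
n(N, H) = 3 + 3*H (n(N, H) = 3*(1 + H) = 3 + 3*H)
-183*n(-9, -16) = -183*(3 + 3*(-16)) = -183*(3 - 48) = -183*(-45) = 8235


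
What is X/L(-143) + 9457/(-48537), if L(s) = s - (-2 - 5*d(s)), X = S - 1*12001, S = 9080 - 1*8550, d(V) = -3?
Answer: 185097545/2523924 ≈ 73.337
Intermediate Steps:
S = 530 (S = 9080 - 8550 = 530)
X = -11471 (X = 530 - 1*12001 = 530 - 12001 = -11471)
L(s) = -13 + s (L(s) = s - (-2 - 5*(-3)) = s - (-2 + 15) = s - 1*13 = s - 13 = -13 + s)
X/L(-143) + 9457/(-48537) = -11471/(-13 - 143) + 9457/(-48537) = -11471/(-156) + 9457*(-1/48537) = -11471*(-1/156) - 9457/48537 = 11471/156 - 9457/48537 = 185097545/2523924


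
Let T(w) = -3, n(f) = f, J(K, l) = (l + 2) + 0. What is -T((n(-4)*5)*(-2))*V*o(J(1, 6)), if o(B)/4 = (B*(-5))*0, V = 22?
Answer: 0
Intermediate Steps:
J(K, l) = 2 + l (J(K, l) = (2 + l) + 0 = 2 + l)
o(B) = 0 (o(B) = 4*((B*(-5))*0) = 4*(-5*B*0) = 4*0 = 0)
-T((n(-4)*5)*(-2))*V*o(J(1, 6)) = -(-3*22)*0 = -(-66)*0 = -1*0 = 0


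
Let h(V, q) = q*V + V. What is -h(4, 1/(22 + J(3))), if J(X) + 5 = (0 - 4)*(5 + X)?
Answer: -56/15 ≈ -3.7333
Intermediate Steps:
J(X) = -25 - 4*X (J(X) = -5 + (0 - 4)*(5 + X) = -5 - 4*(5 + X) = -5 + (-20 - 4*X) = -25 - 4*X)
h(V, q) = V + V*q (h(V, q) = V*q + V = V + V*q)
-h(4, 1/(22 + J(3))) = -4*(1 + 1/(22 + (-25 - 4*3))) = -4*(1 + 1/(22 + (-25 - 12))) = -4*(1 + 1/(22 - 37)) = -4*(1 + 1/(-15)) = -4*(1 - 1/15) = -4*14/15 = -1*56/15 = -56/15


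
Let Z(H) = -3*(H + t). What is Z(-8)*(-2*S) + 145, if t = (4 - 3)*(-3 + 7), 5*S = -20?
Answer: 241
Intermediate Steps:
S = -4 (S = (1/5)*(-20) = -4)
t = 4 (t = 1*4 = 4)
Z(H) = -12 - 3*H (Z(H) = -3*(H + 4) = -3*(4 + H) = -12 - 3*H)
Z(-8)*(-2*S) + 145 = (-12 - 3*(-8))*(-2*(-4)) + 145 = (-12 + 24)*8 + 145 = 12*8 + 145 = 96 + 145 = 241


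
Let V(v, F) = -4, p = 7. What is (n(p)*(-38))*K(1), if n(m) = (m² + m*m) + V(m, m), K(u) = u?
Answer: -3572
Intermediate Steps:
n(m) = -4 + 2*m² (n(m) = (m² + m*m) - 4 = (m² + m²) - 4 = 2*m² - 4 = -4 + 2*m²)
(n(p)*(-38))*K(1) = ((-4 + 2*7²)*(-38))*1 = ((-4 + 2*49)*(-38))*1 = ((-4 + 98)*(-38))*1 = (94*(-38))*1 = -3572*1 = -3572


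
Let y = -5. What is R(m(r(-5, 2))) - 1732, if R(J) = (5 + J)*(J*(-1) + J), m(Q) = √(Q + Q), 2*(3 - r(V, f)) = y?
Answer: -1732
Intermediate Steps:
r(V, f) = 11/2 (r(V, f) = 3 - ½*(-5) = 3 + 5/2 = 11/2)
m(Q) = √2*√Q (m(Q) = √(2*Q) = √2*√Q)
R(J) = 0 (R(J) = (5 + J)*(-J + J) = (5 + J)*0 = 0)
R(m(r(-5, 2))) - 1732 = 0 - 1732 = -1732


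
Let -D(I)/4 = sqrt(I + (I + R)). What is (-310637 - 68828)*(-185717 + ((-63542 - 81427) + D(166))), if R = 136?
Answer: 125483762990 + 9107160*sqrt(13) ≈ 1.2552e+11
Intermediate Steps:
D(I) = -4*sqrt(136 + 2*I) (D(I) = -4*sqrt(I + (I + 136)) = -4*sqrt(I + (136 + I)) = -4*sqrt(136 + 2*I))
(-310637 - 68828)*(-185717 + ((-63542 - 81427) + D(166))) = (-310637 - 68828)*(-185717 + ((-63542 - 81427) - 4*sqrt(136 + 2*166))) = -379465*(-185717 + (-144969 - 4*sqrt(136 + 332))) = -379465*(-185717 + (-144969 - 24*sqrt(13))) = -379465*(-330686 - 24*sqrt(13)) = 125483762990 + 9107160*sqrt(13)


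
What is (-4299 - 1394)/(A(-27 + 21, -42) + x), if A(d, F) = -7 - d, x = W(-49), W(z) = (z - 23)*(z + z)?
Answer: -5693/7055 ≈ -0.80695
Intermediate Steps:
W(z) = 2*z*(-23 + z) (W(z) = (-23 + z)*(2*z) = 2*z*(-23 + z))
x = 7056 (x = 2*(-49)*(-23 - 49) = 2*(-49)*(-72) = 7056)
(-4299 - 1394)/(A(-27 + 21, -42) + x) = (-4299 - 1394)/((-7 - (-27 + 21)) + 7056) = -5693/((-7 - 1*(-6)) + 7056) = -5693/((-7 + 6) + 7056) = -5693/(-1 + 7056) = -5693/7055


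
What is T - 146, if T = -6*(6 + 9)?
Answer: -236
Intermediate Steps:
T = -90 (T = -6*15 = -90)
T - 146 = -90 - 146 = -236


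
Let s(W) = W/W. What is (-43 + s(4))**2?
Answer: 1764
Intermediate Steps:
s(W) = 1
(-43 + s(4))**2 = (-43 + 1)**2 = (-42)**2 = 1764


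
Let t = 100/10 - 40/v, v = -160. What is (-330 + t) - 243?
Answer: -2251/4 ≈ -562.75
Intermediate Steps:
t = 41/4 (t = 100/10 - 40/(-160) = 100*(⅒) - 40*(-1/160) = 10 + ¼ = 41/4 ≈ 10.250)
(-330 + t) - 243 = (-330 + 41/4) - 243 = -1279/4 - 243 = -2251/4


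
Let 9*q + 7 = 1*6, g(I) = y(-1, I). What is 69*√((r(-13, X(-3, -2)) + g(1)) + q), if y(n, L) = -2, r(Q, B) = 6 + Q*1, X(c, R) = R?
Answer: 23*I*√82 ≈ 208.27*I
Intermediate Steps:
r(Q, B) = 6 + Q
g(I) = -2
q = -⅑ (q = -7/9 + (1*6)/9 = -7/9 + (⅑)*6 = -7/9 + ⅔ = -⅑ ≈ -0.11111)
69*√((r(-13, X(-3, -2)) + g(1)) + q) = 69*√(((6 - 13) - 2) - ⅑) = 69*√((-7 - 2) - ⅑) = 69*√(-9 - ⅑) = 69*√(-82/9) = 69*(I*√82/3) = 23*I*√82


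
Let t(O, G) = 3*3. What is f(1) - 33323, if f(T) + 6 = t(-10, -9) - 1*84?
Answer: -33404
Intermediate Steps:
t(O, G) = 9
f(T) = -81 (f(T) = -6 + (9 - 1*84) = -6 + (9 - 84) = -6 - 75 = -81)
f(1) - 33323 = -81 - 33323 = -33404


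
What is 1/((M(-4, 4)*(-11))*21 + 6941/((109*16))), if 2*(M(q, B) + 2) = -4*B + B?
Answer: 1744/3229853 ≈ 0.00053996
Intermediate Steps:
M(q, B) = -2 - 3*B/2 (M(q, B) = -2 + (-4*B + B)/2 = -2 + (-3*B)/2 = -2 - 3*B/2)
1/((M(-4, 4)*(-11))*21 + 6941/((109*16))) = 1/(((-2 - 3/2*4)*(-11))*21 + 6941/((109*16))) = 1/(((-2 - 6)*(-11))*21 + 6941/1744) = 1/(-8*(-11)*21 + 6941*(1/1744)) = 1/(88*21 + 6941/1744) = 1/(1848 + 6941/1744) = 1/(3229853/1744) = 1744/3229853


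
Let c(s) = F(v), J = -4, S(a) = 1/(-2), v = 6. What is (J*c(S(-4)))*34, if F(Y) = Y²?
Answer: -4896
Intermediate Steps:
S(a) = -½ (S(a) = 1*(-½) = -½)
c(s) = 36 (c(s) = 6² = 36)
(J*c(S(-4)))*34 = -4*36*34 = -144*34 = -4896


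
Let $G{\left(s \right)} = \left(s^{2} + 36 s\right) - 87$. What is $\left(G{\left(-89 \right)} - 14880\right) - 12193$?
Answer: $-22443$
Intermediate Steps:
$G{\left(s \right)} = -87 + s^{2} + 36 s$
$\left(G{\left(-89 \right)} - 14880\right) - 12193 = \left(\left(-87 + \left(-89\right)^{2} + 36 \left(-89\right)\right) - 14880\right) - 12193 = \left(\left(-87 + 7921 - 3204\right) - 14880\right) - 12193 = \left(4630 - 14880\right) - 12193 = -10250 - 12193 = -22443$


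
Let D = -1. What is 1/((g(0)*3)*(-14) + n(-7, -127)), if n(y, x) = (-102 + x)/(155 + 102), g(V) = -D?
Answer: -257/11023 ≈ -0.023315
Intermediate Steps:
g(V) = 1 (g(V) = -1*(-1) = 1)
n(y, x) = -102/257 + x/257 (n(y, x) = (-102 + x)/257 = (-102 + x)*(1/257) = -102/257 + x/257)
1/((g(0)*3)*(-14) + n(-7, -127)) = 1/((1*3)*(-14) + (-102/257 + (1/257)*(-127))) = 1/(3*(-14) + (-102/257 - 127/257)) = 1/(-42 - 229/257) = 1/(-11023/257) = -257/11023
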